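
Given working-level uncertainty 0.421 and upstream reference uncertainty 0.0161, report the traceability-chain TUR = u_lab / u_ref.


TUR = u_lab / u_ref
= 0.421 / 0.0161
= 26.1491

26.1491


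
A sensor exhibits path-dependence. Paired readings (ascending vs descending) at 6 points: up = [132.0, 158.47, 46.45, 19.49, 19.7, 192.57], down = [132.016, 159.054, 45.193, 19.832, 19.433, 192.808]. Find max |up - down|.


|132.0 - 132.016| = 0.0160
|158.47 - 159.054| = 0.5840
|46.45 - 45.193| = 1.2570
|19.49 - 19.832| = 0.3420
|19.7 - 19.433| = 0.2670
|192.57 - 192.808| = 0.2380
hysteresis = max(diffs) = 1.2570

1.2570


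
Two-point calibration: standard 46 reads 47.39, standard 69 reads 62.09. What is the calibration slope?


slope = (y2 - y1) / (x2 - x1)
= (62.09 - 47.39) / (69 - 46)
= 14.7000 / 23
= 0.6391

0.6391


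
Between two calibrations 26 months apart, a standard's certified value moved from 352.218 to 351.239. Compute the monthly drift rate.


rate = (v2 - v1) / months
= (351.239 - 352.218) / 26
= -0.9790 / 26
= -0.0377

-0.0377


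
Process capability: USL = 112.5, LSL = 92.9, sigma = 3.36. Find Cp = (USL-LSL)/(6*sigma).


Cp = (USL - LSL) / (6 * sigma)
= (112.5 - 92.9) / (6 * 3.36)
= 19.6000 / 20.1600
= 0.9722

0.9722


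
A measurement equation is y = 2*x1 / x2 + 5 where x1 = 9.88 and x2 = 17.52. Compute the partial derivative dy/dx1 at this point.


y = 2*x1 / x2 + 5
dy/dx1 = 2/x2
Evaluate at x2 = 17.52: c1 = 2 / 17.52
c1 = 0.1142

0.1142


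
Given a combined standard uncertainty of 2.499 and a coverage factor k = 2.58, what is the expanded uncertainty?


U = k * uc
U = 2.58 * 2.499
U = 6.4474

6.4474


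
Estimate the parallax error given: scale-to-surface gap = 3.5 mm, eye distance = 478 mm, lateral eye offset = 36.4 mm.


error = h * offset / d
= 3.5 * 36.4 / 478
= 0.2665

0.2665


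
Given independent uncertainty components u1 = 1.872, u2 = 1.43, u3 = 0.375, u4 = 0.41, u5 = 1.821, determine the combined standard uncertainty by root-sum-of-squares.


uc = sqrt(1.872^2 + 1.43^2 + 0.375^2 + 0.41^2 + 1.821^2)
uc = sqrt(9.17405)
uc = 3.0289

3.0289


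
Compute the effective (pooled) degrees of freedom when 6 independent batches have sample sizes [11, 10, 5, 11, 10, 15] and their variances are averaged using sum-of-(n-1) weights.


nu = sum_i (n_i - 1)
nu = ((11 - 1) + (10 - 1) + (5 - 1) + (11 - 1) + (10 - 1) + (15 - 1))
nu = 10 + 9 + 4 + 10 + 9 + 14
nu = 56

56


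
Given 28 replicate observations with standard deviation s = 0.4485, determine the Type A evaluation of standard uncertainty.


u_A = s / sqrt(n)
u_A = 0.4485 / sqrt(28)
u_A = 0.4485 / 5.2915026
u_A = 0.0848

0.0848


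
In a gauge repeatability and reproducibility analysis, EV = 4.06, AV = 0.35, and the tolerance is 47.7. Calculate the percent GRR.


GRR = sqrt(EV^2 + AV^2) = sqrt(4.06^2 + 0.35^2) = 4.0750583
%GRR = GRR / tol * 100 = 4.0750583 / 47.7 * 100
%GRR = 8.5431

8.5431


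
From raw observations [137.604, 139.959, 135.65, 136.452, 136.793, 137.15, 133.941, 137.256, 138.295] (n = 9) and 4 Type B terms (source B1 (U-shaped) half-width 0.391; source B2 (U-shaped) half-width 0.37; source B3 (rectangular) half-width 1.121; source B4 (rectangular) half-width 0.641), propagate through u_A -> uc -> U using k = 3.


mean = (137.604 + 139.959 + 135.65 + 136.452 + 136.793 + 137.15 + 133.941 + 137.256 + 138.295) / 9 = 137.0111111
s = sqrt(sum((x - mean)^2)/(n-1)) = 1.6736032
u_A = s / sqrt(n) = 1.6736032 / sqrt(9) = 0.55786773
u_B1 = 0.391 / sqrt(2) = 0.27647875
u_B2 = 0.37 / sqrt(2) = 0.26162951
u_B3 = 1.121 / sqrt(3) = 0.64720965
u_B4 = 0.641 / sqrt(3) = 0.37008152
uc = sqrt(0.55786773^2 + 0.27647875^2 + 0.26162951^2 + 0.64720965^2 + 0.37008152^2) = 1.005956
U = k * uc = 3 * 1.005956
U = 3.0179

3.0179


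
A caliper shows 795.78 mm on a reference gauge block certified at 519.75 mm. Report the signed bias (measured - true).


Systematic error = measured - true
= 795.78 - 519.75
= 276.0300

276.0300


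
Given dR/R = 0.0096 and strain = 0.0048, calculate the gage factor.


GF = (dR/R) / epsilon
= 0.0096 / 0.0048
= 2.0000

2.0000


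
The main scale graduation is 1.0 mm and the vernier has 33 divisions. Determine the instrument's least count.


LC = MSD / n_div
= 1.0 / 33
= 0.0303

0.0303


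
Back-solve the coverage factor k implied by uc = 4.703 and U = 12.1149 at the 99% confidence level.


k = U / uc
k = 12.1149 / 4.703
k = 2.576

2.576


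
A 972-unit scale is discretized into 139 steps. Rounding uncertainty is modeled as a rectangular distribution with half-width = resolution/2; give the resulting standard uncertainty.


resolution = range / divisions
resolution = 972 / 139 = 6.9928058
u_res = resolution / (2*sqrt(3))
u_res = 6.9928058 / 3.4641016
u_res = 2.0186

2.0186


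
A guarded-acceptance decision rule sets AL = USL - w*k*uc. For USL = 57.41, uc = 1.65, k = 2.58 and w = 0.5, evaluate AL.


U = k * uc = 2.58 * 1.65 = 4.257
guard band g = w * U = 0.5 * 4.257 = 2.1285
AL = USL - g = 57.41 - 2.1285
AL = 55.2815

55.2815


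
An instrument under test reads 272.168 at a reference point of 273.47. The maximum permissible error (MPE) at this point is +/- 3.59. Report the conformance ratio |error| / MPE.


e = indication - reference = 272.168 - 273.47 = -1.3020
|e| = 1.3020
ratio = |e| / MPE = 1.3020 / 3.59
ratio = 0.3627

0.3627


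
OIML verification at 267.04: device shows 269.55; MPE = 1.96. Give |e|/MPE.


e = indication - reference = 269.55 - 267.04 = 2.5100
|e| = 2.5100
ratio = |e| / MPE = 2.5100 / 1.96
ratio = 1.2806

1.2806


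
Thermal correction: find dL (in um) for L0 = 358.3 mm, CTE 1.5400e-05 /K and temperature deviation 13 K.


dL = L * alpha * dT
= 358.3 * 1.5400e-05 * 13
= 0.0717317 mm
dL_um = 0.0717317 * 1000 = 71.7317 um

71.7317


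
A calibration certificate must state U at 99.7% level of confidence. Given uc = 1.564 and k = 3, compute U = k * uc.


U = k * uc
U = 3 * 1.564
U = 4.6920

4.6920


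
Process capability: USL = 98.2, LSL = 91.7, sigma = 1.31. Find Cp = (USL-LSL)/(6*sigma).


Cp = (USL - LSL) / (6 * sigma)
= (98.2 - 91.7) / (6 * 1.31)
= 6.5000 / 7.8600
= 0.8270

0.8270


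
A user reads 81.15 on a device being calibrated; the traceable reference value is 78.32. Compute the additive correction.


Correction = standard - reading
= 78.32 - 81.15
= -2.8300

-2.8300


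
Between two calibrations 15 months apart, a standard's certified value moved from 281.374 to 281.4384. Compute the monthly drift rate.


rate = (v2 - v1) / months
= (281.4384 - 281.374) / 15
= 0.0644 / 15
= 0.0043

0.0043


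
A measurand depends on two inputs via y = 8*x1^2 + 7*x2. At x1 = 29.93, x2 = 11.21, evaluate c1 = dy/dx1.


y = 8*x1^2 + 7*x2
dy/dx1 = 2*8*x1
Evaluate at x1 = 29.93: c1 = 16 * 29.93
c1 = 478.8800

478.8800


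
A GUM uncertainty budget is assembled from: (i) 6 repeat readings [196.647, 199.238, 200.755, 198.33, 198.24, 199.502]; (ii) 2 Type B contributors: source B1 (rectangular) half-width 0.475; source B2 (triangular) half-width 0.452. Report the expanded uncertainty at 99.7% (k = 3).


mean = (196.647 + 199.238 + 200.755 + 198.33 + 198.24 + 199.502) / 6 = 198.7853333
s = sqrt(sum((x - mean)^2)/(n-1)) = 1.3910637
u_A = s / sqrt(n) = 1.3910637 / sqrt(6) = 0.56789938
u_B1 = 0.475 / sqrt(3) = 0.27424138
u_B2 = 0.452 / sqrt(6) = 0.18452823
uc = sqrt(0.56789938^2 + 0.27424138^2 + 0.18452823^2) = 0.6570911
U = k * uc = 3 * 0.6570911
U = 1.9713

1.9713


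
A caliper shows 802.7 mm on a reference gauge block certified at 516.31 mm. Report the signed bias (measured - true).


Systematic error = measured - true
= 802.7 - 516.31
= 286.3900

286.3900


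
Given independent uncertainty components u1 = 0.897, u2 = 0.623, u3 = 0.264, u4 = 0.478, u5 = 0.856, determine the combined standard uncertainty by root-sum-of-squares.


uc = sqrt(0.897^2 + 0.623^2 + 0.264^2 + 0.478^2 + 0.856^2)
uc = sqrt(2.223654)
uc = 1.4912

1.4912


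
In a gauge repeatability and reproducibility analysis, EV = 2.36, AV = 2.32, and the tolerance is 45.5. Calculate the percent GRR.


GRR = sqrt(EV^2 + AV^2) = sqrt(2.36^2 + 2.32^2) = 3.3093806
%GRR = GRR / tol * 100 = 3.3093806 / 45.5 * 100
%GRR = 7.2734

7.2734


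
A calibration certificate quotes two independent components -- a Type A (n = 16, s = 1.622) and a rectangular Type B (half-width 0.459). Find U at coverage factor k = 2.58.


u_A = s / sqrt(n) = 1.622 / sqrt(16) = 0.4055
u_B = half_width / sqrt(3) = 0.459 / sqrt(3) = 0.26500377
uc = sqrt(u_A^2 + u_B^2) = sqrt(0.4055^2 + 0.26500377^2) = 0.48441434
U = k * uc = 2.58 * 0.48441434
U = 1.2498

1.2498


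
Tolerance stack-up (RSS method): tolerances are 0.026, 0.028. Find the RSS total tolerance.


RSS = sqrt(0.026^2 + 0.028^2)
= sqrt(0.00146)
= 0.0382

0.0382


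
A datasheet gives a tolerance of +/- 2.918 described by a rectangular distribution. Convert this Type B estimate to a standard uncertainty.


u_B = half_width / sqrt(3)
u_B = 2.918 / 1.7320508
u_B = 1.6847

1.6847


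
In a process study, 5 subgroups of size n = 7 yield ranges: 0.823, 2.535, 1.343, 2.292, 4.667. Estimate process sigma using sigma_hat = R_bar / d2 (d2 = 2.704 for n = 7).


R_bar = (0.823 + 2.535 + 1.343 + 2.292 + 4.667) / 5
R_bar = 11.66 / 5 = 2.332
sigma_hat = R_bar / d2 = 2.332 / 2.704 = 0.8624

0.8624


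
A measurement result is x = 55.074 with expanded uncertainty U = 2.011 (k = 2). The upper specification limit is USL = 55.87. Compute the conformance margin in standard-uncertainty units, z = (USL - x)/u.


u = U / k = 2.011 / 2 = 1.0055
margin = |USL - x| = |55.87 - 55.074| = 0.796
z = margin / u = 0.796 / 1.0055
z = 0.7916

0.7916


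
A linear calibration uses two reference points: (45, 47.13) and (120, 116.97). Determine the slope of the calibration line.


slope = (y2 - y1) / (x2 - x1)
= (116.97 - 47.13) / (120 - 45)
= 69.8400 / 75
= 0.9312

0.9312


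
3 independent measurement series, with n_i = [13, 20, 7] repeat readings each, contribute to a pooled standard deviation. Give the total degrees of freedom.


nu = sum_i (n_i - 1)
nu = ((13 - 1) + (20 - 1) + (7 - 1))
nu = 12 + 19 + 6
nu = 37

37


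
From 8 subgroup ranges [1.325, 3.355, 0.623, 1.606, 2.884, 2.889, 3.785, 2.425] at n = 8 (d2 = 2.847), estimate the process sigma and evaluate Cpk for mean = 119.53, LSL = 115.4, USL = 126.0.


R_bar = (1.325 + 3.355 + 0.623 + 1.606 + 2.884 + 2.889 + 3.785 + 2.425) / 8 = 2.3615
sigma = R_bar / d2 = 2.3615 / 2.847 = 0.82946962
Cp = (USL - LSL)/(6*sigma) = (126.0 - 115.4)/(6*0.82946962) = 2.1299
Cpu = (126.0 - 119.53)/(3*0.82946962) = 2.6001
Cpl = (119.53 - 115.4)/(3*0.82946962) = 1.6597
Cpk = min(Cpu, Cpl) = 1.6597

1.6597


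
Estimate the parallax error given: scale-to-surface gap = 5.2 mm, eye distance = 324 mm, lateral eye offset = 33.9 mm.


error = h * offset / d
= 5.2 * 33.9 / 324
= 0.5441

0.5441


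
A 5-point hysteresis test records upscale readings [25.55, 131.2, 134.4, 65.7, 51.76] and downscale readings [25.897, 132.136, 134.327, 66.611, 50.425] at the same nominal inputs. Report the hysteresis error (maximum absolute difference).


|25.55 - 25.897| = 0.3470
|131.2 - 132.136| = 0.9360
|134.4 - 134.327| = 0.0730
|65.7 - 66.611| = 0.9110
|51.76 - 50.425| = 1.3350
hysteresis = max(diffs) = 1.3350

1.3350


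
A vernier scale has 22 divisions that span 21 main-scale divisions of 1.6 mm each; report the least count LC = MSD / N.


LC = MSD / n_div
= 1.6 / 22
= 0.0727

0.0727


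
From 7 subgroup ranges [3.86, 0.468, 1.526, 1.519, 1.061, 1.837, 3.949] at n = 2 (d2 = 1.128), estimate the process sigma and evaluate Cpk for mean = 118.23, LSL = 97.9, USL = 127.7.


R_bar = (3.86 + 0.468 + 1.526 + 1.519 + 1.061 + 1.837 + 3.949) / 7 = 2.0314286
sigma = R_bar / d2 = 2.0314286 / 1.128 = 1.8009119
Cp = (USL - LSL)/(6*sigma) = (127.7 - 97.9)/(6*1.8009119) = 2.7579
Cpu = (127.7 - 118.23)/(3*1.8009119) = 1.7528
Cpl = (118.23 - 97.9)/(3*1.8009119) = 3.7629
Cpk = min(Cpu, Cpl) = 1.7528

1.7528


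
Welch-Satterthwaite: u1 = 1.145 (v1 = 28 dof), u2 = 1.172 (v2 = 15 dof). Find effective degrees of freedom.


uc = sqrt(u1^2 + u2^2) = sqrt(1.145^2 + 1.172^2) = 1.6384776
v_eff = uc^4 / (u1^4/v1 + u2^4/v2)
= 1.6384776^4 / (1.145^4/28 + 1.172^4/15)
= 7.2071247 / 0.18716743
v_eff = 38.5063

38.5063


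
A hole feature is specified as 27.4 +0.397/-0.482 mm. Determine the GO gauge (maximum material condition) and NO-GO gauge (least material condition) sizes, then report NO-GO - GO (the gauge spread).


GO = nominal - lower_tol (smallest hole = maximum material condition)
GO = 27.4 - 0.482 = 26.918
NO-GO = nominal + upper_tol (largest hole = least material condition)
NO-GO = 27.4 + 0.397 = 27.797
spread = NO-GO - GO = 27.797 - 26.918 = 0.8790

0.8790


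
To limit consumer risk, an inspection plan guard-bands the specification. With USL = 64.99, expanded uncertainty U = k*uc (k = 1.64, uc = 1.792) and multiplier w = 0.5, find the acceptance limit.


U = k * uc = 1.64 * 1.792 = 2.93888
guard band g = w * U = 0.5 * 2.93888 = 1.46944
AL = USL - g = 64.99 - 1.46944
AL = 63.5206

63.5206


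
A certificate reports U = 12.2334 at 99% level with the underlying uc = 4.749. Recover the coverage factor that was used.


k = U / uc
k = 12.2334 / 4.749
k = 2.576

2.576


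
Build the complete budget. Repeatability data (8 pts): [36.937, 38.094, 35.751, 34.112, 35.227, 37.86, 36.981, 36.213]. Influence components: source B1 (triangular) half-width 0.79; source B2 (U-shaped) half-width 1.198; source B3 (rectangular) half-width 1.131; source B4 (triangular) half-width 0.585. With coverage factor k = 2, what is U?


mean = (36.937 + 38.094 + 35.751 + 34.112 + 35.227 + 37.86 + 36.981 + 36.213) / 8 = 36.396875
s = sqrt(sum((x - mean)^2)/(n-1)) = 1.346643
u_A = s / sqrt(n) = 1.346643 / sqrt(8) = 0.4761102
u_B1 = 0.79 / sqrt(6) = 0.32251615
u_B2 = 1.198 / sqrt(2) = 0.84711392
u_B3 = 1.131 / sqrt(3) = 0.65298315
u_B4 = 0.585 / sqrt(6) = 0.23882525
uc = sqrt(0.4761102^2 + 0.32251615^2 + 0.84711392^2 + 0.65298315^2 + 0.23882525^2) = 1.2376284
U = k * uc = 2 * 1.2376284
U = 2.4753

2.4753


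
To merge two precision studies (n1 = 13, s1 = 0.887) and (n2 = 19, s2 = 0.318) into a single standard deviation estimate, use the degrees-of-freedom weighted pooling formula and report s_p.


s_p = sqrt(((n1-1)*s1^2 + (n2-1)*s2^2) / (n1+n2-2))
numerator = (13-1)*0.887^2 + (19-1)*0.318^2 = 9.441228 + 1.820232 = 11.26146
denominator = 13 + 19 - 2 = 30
s_p^2 = 11.26146 / 30 = 0.375382
s_p = sqrt(0.375382) = 0.6127

0.6127


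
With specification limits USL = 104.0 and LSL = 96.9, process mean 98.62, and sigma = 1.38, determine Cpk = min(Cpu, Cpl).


Cpu = (USL - mean) / (3*sigma) = (104.0 - 98.62) / (3*1.38) = 1.2995
Cpl = (mean - LSL) / (3*sigma) = (98.62 - 96.9) / (3*1.38) = 0.4155
Cpk = min(Cpu, Cpl) = 0.4155

0.4155


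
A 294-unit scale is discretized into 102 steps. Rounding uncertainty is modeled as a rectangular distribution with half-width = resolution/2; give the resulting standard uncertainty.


resolution = range / divisions
resolution = 294 / 102 = 2.8823529
u_res = resolution / (2*sqrt(3))
u_res = 2.8823529 / 3.4641016
u_res = 0.8321

0.8321


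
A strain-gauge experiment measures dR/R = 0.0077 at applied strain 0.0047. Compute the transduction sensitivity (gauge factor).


GF = (dR/R) / epsilon
= 0.0077 / 0.0047
= 1.6383

1.6383


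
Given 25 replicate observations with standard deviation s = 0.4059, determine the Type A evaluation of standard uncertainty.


u_A = s / sqrt(n)
u_A = 0.4059 / sqrt(25)
u_A = 0.4059 / 5
u_A = 0.0812

0.0812


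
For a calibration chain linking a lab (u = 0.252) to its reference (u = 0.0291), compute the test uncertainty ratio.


TUR = u_lab / u_ref
= 0.252 / 0.0291
= 8.6598

8.6598


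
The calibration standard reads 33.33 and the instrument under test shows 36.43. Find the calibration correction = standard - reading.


Correction = standard - reading
= 33.33 - 36.43
= -3.1000

-3.1000


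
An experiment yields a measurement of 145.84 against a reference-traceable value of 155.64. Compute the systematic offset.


Systematic error = measured - true
= 145.84 - 155.64
= -9.8000

-9.8000


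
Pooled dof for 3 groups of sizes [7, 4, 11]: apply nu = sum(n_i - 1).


nu = sum_i (n_i - 1)
nu = ((7 - 1) + (4 - 1) + (11 - 1))
nu = 6 + 3 + 10
nu = 19

19


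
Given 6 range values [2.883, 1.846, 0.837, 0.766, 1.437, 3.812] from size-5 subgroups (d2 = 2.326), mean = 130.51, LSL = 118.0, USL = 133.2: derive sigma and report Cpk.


R_bar = (2.883 + 1.846 + 0.837 + 0.766 + 1.437 + 3.812) / 6 = 1.9301667
sigma = R_bar / d2 = 1.9301667 / 2.326 = 0.82982231
Cp = (USL - LSL)/(6*sigma) = (133.2 - 118.0)/(6*0.82982231) = 3.0529
Cpu = (133.2 - 130.51)/(3*0.82982231) = 1.0806
Cpl = (130.51 - 118.0)/(3*0.82982231) = 5.0252
Cpk = min(Cpu, Cpl) = 1.0806

1.0806


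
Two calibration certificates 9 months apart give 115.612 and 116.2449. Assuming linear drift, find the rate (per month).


rate = (v2 - v1) / months
= (116.2449 - 115.612) / 9
= 0.6329 / 9
= 0.0703

0.0703


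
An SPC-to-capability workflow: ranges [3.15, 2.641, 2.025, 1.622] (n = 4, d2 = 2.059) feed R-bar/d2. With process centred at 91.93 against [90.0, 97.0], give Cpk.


R_bar = (3.15 + 2.641 + 2.025 + 1.622) / 4 = 2.3595
sigma = R_bar / d2 = 2.3595 / 2.059 = 1.1459446
Cp = (USL - LSL)/(6*sigma) = (97.0 - 90.0)/(6*1.1459446) = 1.0181
Cpu = (97.0 - 91.93)/(3*1.1459446) = 1.4748
Cpl = (91.93 - 90.0)/(3*1.1459446) = 0.5614
Cpk = min(Cpu, Cpl) = 0.5614

0.5614


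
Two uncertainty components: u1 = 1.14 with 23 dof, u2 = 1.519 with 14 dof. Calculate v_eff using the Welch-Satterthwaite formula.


uc = sqrt(u1^2 + u2^2) = sqrt(1.14^2 + 1.519^2) = 1.8992001
v_eff = uc^4 / (u1^4/v1 + u2^4/v2)
= 1.8992001^4 / (1.14^4/23 + 1.519^4/14)
= 13.010168 / 0.45371268
v_eff = 28.6749

28.6749


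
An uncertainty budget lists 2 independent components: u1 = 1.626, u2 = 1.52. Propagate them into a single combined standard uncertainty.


uc = sqrt(1.626^2 + 1.52^2)
uc = sqrt(4.954276)
uc = 2.2258

2.2258


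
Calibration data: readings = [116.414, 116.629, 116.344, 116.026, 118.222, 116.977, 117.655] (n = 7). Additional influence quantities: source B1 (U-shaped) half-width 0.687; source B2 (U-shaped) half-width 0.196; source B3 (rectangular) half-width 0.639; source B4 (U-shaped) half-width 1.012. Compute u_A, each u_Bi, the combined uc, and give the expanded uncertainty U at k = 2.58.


mean = (116.414 + 116.629 + 116.344 + 116.026 + 118.222 + 116.977 + 117.655) / 7 = 116.8952857
s = sqrt(sum((x - mean)^2)/(n-1)) = 0.78593166
u_A = s / sqrt(n) = 0.78593166 / sqrt(7) = 0.29705425
u_B1 = 0.687 / sqrt(2) = 0.48578236
u_B2 = 0.196 / sqrt(2) = 0.13859293
u_B3 = 0.639 / sqrt(3) = 0.36892682
u_B4 = 1.012 / sqrt(2) = 0.71559206
uc = sqrt(0.29705425^2 + 0.48578236^2 + 0.13859293^2 + 0.36892682^2 + 0.71559206^2) = 0.99579753
U = k * uc = 2.58 * 0.99579753
U = 2.5692

2.5692


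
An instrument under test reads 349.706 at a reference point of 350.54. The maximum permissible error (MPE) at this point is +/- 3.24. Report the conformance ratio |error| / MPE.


e = indication - reference = 349.706 - 350.54 = -0.8340
|e| = 0.8340
ratio = |e| / MPE = 0.8340 / 3.24
ratio = 0.2574

0.2574


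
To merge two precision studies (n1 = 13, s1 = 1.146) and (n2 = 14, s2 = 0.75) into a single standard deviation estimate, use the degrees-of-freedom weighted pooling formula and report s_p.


s_p = sqrt(((n1-1)*s1^2 + (n2-1)*s2^2) / (n1+n2-2))
numerator = (13-1)*1.146^2 + (14-1)*0.75^2 = 15.759792 + 7.3125 = 23.072292
denominator = 13 + 14 - 2 = 25
s_p^2 = 23.072292 / 25 = 0.92289168
s_p = sqrt(0.92289168) = 0.9607

0.9607


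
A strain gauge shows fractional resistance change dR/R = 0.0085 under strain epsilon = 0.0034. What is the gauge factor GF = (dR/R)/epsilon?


GF = (dR/R) / epsilon
= 0.0085 / 0.0034
= 2.5000

2.5000


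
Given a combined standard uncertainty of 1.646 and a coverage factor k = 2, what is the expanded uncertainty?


U = k * uc
U = 2 * 1.646
U = 3.2920

3.2920


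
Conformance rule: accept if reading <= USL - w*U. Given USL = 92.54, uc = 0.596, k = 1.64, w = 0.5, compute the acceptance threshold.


U = k * uc = 1.64 * 0.596 = 0.97744
guard band g = w * U = 0.5 * 0.97744 = 0.48872
AL = USL - g = 92.54 - 0.48872
AL = 92.0513

92.0513


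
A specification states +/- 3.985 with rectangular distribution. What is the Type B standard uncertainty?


u_B = half_width / sqrt(3)
u_B = 3.985 / 1.7320508
u_B = 2.3007

2.3007


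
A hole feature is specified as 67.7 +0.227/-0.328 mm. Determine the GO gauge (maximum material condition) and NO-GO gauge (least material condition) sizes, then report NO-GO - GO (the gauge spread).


GO = nominal - lower_tol (smallest hole = maximum material condition)
GO = 67.7 - 0.328 = 67.372
NO-GO = nominal + upper_tol (largest hole = least material condition)
NO-GO = 67.7 + 0.227 = 67.927
spread = NO-GO - GO = 67.927 - 67.372 = 0.5550

0.5550


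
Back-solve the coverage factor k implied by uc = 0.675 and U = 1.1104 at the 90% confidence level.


k = U / uc
k = 1.1104 / 0.675
k = 1.645

1.645


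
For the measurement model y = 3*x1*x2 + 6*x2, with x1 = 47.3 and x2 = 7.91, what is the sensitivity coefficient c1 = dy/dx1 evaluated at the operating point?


y = 3*x1*x2 + 6*x2
dy/dx1 = 3*x2
Evaluate at x2 = 7.91: c1 = 3 * 7.91
c1 = 23.7300

23.7300


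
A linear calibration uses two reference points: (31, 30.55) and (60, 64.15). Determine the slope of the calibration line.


slope = (y2 - y1) / (x2 - x1)
= (64.15 - 30.55) / (60 - 31)
= 33.6000 / 29
= 1.1586

1.1586


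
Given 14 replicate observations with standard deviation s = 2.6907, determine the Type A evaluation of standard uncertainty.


u_A = s / sqrt(n)
u_A = 2.6907 / sqrt(14)
u_A = 2.6907 / 3.7416574
u_A = 0.7191

0.7191


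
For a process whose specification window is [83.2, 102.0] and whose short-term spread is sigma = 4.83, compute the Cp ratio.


Cp = (USL - LSL) / (6 * sigma)
= (102.0 - 83.2) / (6 * 4.83)
= 18.8000 / 28.9800
= 0.6487

0.6487


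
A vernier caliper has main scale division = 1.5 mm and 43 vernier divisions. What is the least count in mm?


LC = MSD / n_div
= 1.5 / 43
= 0.0349

0.0349


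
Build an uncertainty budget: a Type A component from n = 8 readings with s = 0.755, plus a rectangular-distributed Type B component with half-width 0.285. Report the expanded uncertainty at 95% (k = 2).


u_A = s / sqrt(n) = 0.755 / sqrt(8) = 0.26693281
u_B = half_width / sqrt(3) = 0.285 / sqrt(3) = 0.16454483
uc = sqrt(u_A^2 + u_B^2) = sqrt(0.26693281^2 + 0.16454483^2) = 0.31357316
U = k * uc = 2 * 0.31357316
U = 0.6271

0.6271


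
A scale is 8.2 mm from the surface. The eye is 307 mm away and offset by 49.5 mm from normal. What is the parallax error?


error = h * offset / d
= 8.2 * 49.5 / 307
= 1.3221

1.3221


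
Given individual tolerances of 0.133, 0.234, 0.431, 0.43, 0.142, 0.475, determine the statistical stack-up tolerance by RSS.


RSS = sqrt(0.133^2 + 0.234^2 + 0.431^2 + 0.43^2 + 0.142^2 + 0.475^2)
= sqrt(0.688895)
= 0.8300

0.8300


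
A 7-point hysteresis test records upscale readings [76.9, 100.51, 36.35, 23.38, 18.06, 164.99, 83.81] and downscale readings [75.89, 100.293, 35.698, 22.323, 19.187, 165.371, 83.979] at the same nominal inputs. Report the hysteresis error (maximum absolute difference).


|76.9 - 75.89| = 1.0100
|100.51 - 100.293| = 0.2170
|36.35 - 35.698| = 0.6520
|23.38 - 22.323| = 1.0570
|18.06 - 19.187| = 1.1270
|164.99 - 165.371| = 0.3810
|83.81 - 83.979| = 0.1690
hysteresis = max(diffs) = 1.1270

1.1270


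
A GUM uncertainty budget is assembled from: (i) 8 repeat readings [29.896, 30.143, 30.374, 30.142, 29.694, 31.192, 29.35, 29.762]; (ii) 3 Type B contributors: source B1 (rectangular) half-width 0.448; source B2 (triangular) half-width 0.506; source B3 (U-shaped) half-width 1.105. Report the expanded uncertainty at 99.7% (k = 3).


mean = (29.896 + 30.143 + 30.374 + 30.142 + 29.694 + 31.192 + 29.35 + 29.762) / 8 = 30.069125
s = sqrt(sum((x - mean)^2)/(n-1)) = 0.55378217
u_A = s / sqrt(n) = 0.55378217 / sqrt(8) = 0.19579156
u_B1 = 0.448 / sqrt(3) = 0.25865292
u_B2 = 0.506 / sqrt(6) = 0.20657363
u_B3 = 1.105 / sqrt(2) = 0.78135299
uc = sqrt(0.19579156^2 + 0.25865292^2 + 0.20657363^2 + 0.78135299^2) = 0.8708736
U = k * uc = 3 * 0.8708736
U = 2.6126

2.6126


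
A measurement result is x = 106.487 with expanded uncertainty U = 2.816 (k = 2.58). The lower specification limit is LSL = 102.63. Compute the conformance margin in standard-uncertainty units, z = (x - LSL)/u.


u = U / k = 2.816 / 2.58 = 1.0914729
margin = |LSL - x| = |102.63 - 106.487| = 3.857
z = margin / u = 3.857 / 1.0914729
z = 3.5338

3.5338


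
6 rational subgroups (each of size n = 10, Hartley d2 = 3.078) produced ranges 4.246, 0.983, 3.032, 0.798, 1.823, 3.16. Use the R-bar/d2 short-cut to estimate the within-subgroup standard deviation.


R_bar = (4.246 + 0.983 + 3.032 + 0.798 + 1.823 + 3.16) / 6
R_bar = 14.042 / 6 = 2.3403333
sigma_hat = R_bar / d2 = 2.3403333 / 3.078 = 0.7603

0.7603


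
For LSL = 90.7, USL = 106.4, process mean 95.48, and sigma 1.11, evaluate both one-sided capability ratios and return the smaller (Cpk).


Cpu = (USL - mean) / (3*sigma) = (106.4 - 95.48) / (3*1.11) = 3.2793
Cpl = (mean - LSL) / (3*sigma) = (95.48 - 90.7) / (3*1.11) = 1.4354
Cpk = min(Cpu, Cpl) = 1.4354

1.4354


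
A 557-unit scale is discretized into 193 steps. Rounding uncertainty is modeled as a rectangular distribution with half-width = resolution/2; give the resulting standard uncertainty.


resolution = range / divisions
resolution = 557 / 193 = 2.8860104
u_res = resolution / (2*sqrt(3))
u_res = 2.8860104 / 3.4641016
u_res = 0.8331

0.8331


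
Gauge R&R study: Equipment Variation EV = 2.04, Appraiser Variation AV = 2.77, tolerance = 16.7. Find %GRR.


GRR = sqrt(EV^2 + AV^2) = sqrt(2.04^2 + 2.77^2) = 3.4401308
%GRR = GRR / tol * 100 = 3.4401308 / 16.7 * 100
%GRR = 20.5996

20.5996


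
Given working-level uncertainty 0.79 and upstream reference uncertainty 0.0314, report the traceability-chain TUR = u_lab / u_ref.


TUR = u_lab / u_ref
= 0.79 / 0.0314
= 25.1592

25.1592


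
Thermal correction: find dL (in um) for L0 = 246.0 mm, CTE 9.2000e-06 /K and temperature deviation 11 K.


dL = L * alpha * dT
= 246.0 * 9.2000e-06 * 11
= 0.0248952 mm
dL_um = 0.0248952 * 1000 = 24.8952 um

24.8952


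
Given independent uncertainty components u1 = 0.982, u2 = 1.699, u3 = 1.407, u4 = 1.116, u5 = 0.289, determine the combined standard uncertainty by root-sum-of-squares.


uc = sqrt(0.982^2 + 1.699^2 + 1.407^2 + 1.116^2 + 0.289^2)
uc = sqrt(7.159551)
uc = 2.6757

2.6757


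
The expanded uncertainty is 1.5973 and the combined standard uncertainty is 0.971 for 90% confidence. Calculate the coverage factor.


k = U / uc
k = 1.5973 / 0.971
k = 1.645

1.645


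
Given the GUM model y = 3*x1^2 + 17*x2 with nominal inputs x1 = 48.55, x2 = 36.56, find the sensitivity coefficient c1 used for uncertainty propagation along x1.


y = 3*x1^2 + 17*x2
dy/dx1 = 2*3*x1
Evaluate at x1 = 48.55: c1 = 6 * 48.55
c1 = 291.3000

291.3000


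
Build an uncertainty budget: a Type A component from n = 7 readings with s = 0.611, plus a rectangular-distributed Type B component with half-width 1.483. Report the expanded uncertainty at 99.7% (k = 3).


u_A = s / sqrt(n) = 0.611 / sqrt(7) = 0.23093629
u_B = half_width / sqrt(3) = 1.483 / sqrt(3) = 0.85621045
uc = sqrt(u_A^2 + u_B^2) = sqrt(0.23093629^2 + 0.85621045^2) = 0.8868077
U = k * uc = 3 * 0.8868077
U = 2.6604

2.6604


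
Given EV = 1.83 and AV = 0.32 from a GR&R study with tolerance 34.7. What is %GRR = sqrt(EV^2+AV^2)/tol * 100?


GRR = sqrt(EV^2 + AV^2) = sqrt(1.83^2 + 0.32^2) = 1.8577675
%GRR = GRR / tol * 100 = 1.8577675 / 34.7 * 100
%GRR = 5.3538

5.3538


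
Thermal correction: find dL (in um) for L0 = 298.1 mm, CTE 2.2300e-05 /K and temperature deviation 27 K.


dL = L * alpha * dT
= 298.1 * 2.2300e-05 * 27
= 0.1794860 mm
dL_um = 0.1794860 * 1000 = 179.4860 um

179.4860


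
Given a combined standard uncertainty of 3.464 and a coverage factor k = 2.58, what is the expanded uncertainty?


U = k * uc
U = 2.58 * 3.464
U = 8.9371

8.9371


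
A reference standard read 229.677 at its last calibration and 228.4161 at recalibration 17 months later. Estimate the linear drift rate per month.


rate = (v2 - v1) / months
= (228.4161 - 229.677) / 17
= -1.2609 / 17
= -0.0742

-0.0742


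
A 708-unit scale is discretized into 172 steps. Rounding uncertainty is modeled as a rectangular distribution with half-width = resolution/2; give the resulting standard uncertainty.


resolution = range / divisions
resolution = 708 / 172 = 4.1162791
u_res = resolution / (2*sqrt(3))
u_res = 4.1162791 / 3.4641016
u_res = 1.1883

1.1883


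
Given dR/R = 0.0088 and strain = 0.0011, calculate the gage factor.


GF = (dR/R) / epsilon
= 0.0088 / 0.0011
= 8.0000

8.0000


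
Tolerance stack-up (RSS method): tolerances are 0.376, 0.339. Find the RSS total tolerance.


RSS = sqrt(0.376^2 + 0.339^2)
= sqrt(0.256297)
= 0.5063

0.5063


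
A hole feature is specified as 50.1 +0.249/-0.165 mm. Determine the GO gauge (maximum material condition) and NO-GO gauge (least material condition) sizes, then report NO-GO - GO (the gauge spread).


GO = nominal - lower_tol (smallest hole = maximum material condition)
GO = 50.1 - 0.165 = 49.935
NO-GO = nominal + upper_tol (largest hole = least material condition)
NO-GO = 50.1 + 0.249 = 50.349
spread = NO-GO - GO = 50.349 - 49.935 = 0.4140

0.4140


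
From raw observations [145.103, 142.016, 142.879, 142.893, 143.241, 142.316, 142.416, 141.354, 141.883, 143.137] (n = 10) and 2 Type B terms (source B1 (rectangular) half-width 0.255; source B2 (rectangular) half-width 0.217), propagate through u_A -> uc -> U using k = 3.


mean = (145.103 + 142.016 + 142.879 + 142.893 + 143.241 + 142.316 + 142.416 + 141.354 + 141.883 + 143.137) / 10 = 142.7238
s = sqrt(sum((x - mean)^2)/(n-1)) = 1.0272324
u_A = s / sqrt(n) = 1.0272324 / sqrt(10) = 0.32483941
u_B1 = 0.255 / sqrt(3) = 0.14722432
u_B2 = 0.217 / sqrt(3) = 0.12528501
uc = sqrt(0.32483941^2 + 0.14722432^2 + 0.12528501^2) = 0.37801055
U = k * uc = 3 * 0.37801055
U = 1.1340

1.1340


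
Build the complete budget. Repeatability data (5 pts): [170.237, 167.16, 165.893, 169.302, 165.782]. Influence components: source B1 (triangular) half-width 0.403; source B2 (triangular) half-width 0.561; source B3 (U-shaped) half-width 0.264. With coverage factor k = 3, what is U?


mean = (170.237 + 167.16 + 165.893 + 169.302 + 165.782) / 5 = 167.6748
s = sqrt(sum((x - mean)^2)/(n-1)) = 2.0146446
u_A = s / sqrt(n) = 2.0146446 / sqrt(5) = 0.90097646
u_B1 = 0.403 / sqrt(6) = 0.16452406
u_B2 = 0.561 / sqrt(6) = 0.22902729
u_B3 = 0.264 / sqrt(2) = 0.18667619
uc = sqrt(0.90097646^2 + 0.16452406^2 + 0.22902729^2 + 0.18667619^2) = 0.96235557
U = k * uc = 3 * 0.96235557
U = 2.8871

2.8871


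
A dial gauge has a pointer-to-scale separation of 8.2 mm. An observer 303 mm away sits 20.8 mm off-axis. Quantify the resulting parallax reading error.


error = h * offset / d
= 8.2 * 20.8 / 303
= 0.5629

0.5629


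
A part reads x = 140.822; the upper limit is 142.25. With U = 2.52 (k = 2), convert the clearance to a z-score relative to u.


u = U / k = 2.52 / 2 = 1.26
margin = |USL - x| = |142.25 - 140.822| = 1.428
z = margin / u = 1.428 / 1.26
z = 1.1333

1.1333


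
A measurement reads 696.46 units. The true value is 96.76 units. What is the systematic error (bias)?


Systematic error = measured - true
= 696.46 - 96.76
= 599.7000

599.7000


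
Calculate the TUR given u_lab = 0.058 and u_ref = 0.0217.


TUR = u_lab / u_ref
= 0.058 / 0.0217
= 2.6728

2.6728


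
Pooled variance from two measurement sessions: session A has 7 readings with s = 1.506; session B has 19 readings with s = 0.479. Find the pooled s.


s_p = sqrt(((n1-1)*s1^2 + (n2-1)*s2^2) / (n1+n2-2))
numerator = (7-1)*1.506^2 + (19-1)*0.479^2 = 13.608216 + 4.129938 = 17.738154
denominator = 7 + 19 - 2 = 24
s_p^2 = 17.738154 / 24 = 0.73908975
s_p = sqrt(0.73908975) = 0.8597

0.8597


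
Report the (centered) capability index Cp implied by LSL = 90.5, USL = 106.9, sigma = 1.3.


Cp = (USL - LSL) / (6 * sigma)
= (106.9 - 90.5) / (6 * 1.3)
= 16.4000 / 7.8000
= 2.1026

2.1026


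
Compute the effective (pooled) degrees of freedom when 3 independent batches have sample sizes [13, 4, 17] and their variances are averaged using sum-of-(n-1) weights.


nu = sum_i (n_i - 1)
nu = ((13 - 1) + (4 - 1) + (17 - 1))
nu = 12 + 3 + 16
nu = 31

31


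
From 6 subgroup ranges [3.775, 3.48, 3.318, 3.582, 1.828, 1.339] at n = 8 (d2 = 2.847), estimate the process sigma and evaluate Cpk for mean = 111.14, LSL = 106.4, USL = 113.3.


R_bar = (3.775 + 3.48 + 3.318 + 3.582 + 1.828 + 1.339) / 6 = 2.887
sigma = R_bar / d2 = 2.887 / 2.847 = 1.0140499
Cp = (USL - LSL)/(6*sigma) = (113.3 - 106.4)/(6*1.0140499) = 1.1341
Cpu = (113.3 - 111.14)/(3*1.0140499) = 0.7100
Cpl = (111.14 - 106.4)/(3*1.0140499) = 1.5581
Cpk = min(Cpu, Cpl) = 0.7100

0.7100


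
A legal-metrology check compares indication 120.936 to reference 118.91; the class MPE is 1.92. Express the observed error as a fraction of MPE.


e = indication - reference = 120.936 - 118.91 = 2.0260
|e| = 2.0260
ratio = |e| / MPE = 2.0260 / 1.92
ratio = 1.0552

1.0552


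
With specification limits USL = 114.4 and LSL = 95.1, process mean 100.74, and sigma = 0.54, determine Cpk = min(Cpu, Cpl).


Cpu = (USL - mean) / (3*sigma) = (114.4 - 100.74) / (3*0.54) = 8.4321
Cpl = (mean - LSL) / (3*sigma) = (100.74 - 95.1) / (3*0.54) = 3.4815
Cpk = min(Cpu, Cpl) = 3.4815

3.4815


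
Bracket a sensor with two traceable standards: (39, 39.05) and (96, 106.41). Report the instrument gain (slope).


slope = (y2 - y1) / (x2 - x1)
= (106.41 - 39.05) / (96 - 39)
= 67.3600 / 57
= 1.1818

1.1818


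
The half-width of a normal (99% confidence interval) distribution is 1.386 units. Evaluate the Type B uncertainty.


u_B = half_width / 2.576
u_B = 1.386 / 2.576
u_B = 0.5380

0.5380


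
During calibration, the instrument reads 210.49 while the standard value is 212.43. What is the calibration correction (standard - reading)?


Correction = standard - reading
= 212.43 - 210.49
= 1.9400

1.9400


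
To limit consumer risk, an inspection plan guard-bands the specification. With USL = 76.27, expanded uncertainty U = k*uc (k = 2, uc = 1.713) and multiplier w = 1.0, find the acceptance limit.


U = k * uc = 2 * 1.713 = 3.426
guard band g = w * U = 1.0 * 3.426 = 3.426
AL = USL - g = 76.27 - 3.426
AL = 72.8440

72.8440


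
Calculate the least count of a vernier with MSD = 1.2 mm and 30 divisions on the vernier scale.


LC = MSD / n_div
= 1.2 / 30
= 0.0400

0.0400


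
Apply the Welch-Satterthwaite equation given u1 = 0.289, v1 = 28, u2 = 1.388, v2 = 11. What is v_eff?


uc = sqrt(u1^2 + u2^2) = sqrt(0.289^2 + 1.388^2) = 1.4177676
v_eff = uc^4 / (u1^4/v1 + u2^4/v2)
= 1.4177676^4 / (0.289^4/28 + 1.388^4/11)
= 4.0403612 / 0.33766475
v_eff = 11.9656

11.9656


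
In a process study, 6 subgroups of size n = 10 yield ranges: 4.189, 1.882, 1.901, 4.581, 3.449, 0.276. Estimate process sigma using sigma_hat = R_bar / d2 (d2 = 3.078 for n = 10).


R_bar = (4.189 + 1.882 + 1.901 + 4.581 + 3.449 + 0.276) / 6
R_bar = 16.278 / 6 = 2.713
sigma_hat = R_bar / d2 = 2.713 / 3.078 = 0.8814

0.8814


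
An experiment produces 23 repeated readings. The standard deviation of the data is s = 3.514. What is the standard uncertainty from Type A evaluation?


u_A = s / sqrt(n)
u_A = 3.514 / sqrt(23)
u_A = 3.514 / 4.7958315
u_A = 0.7327

0.7327


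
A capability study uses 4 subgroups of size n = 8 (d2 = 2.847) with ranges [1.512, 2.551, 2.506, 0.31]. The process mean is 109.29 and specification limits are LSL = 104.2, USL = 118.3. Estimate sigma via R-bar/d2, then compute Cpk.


R_bar = (1.512 + 2.551 + 2.506 + 0.31) / 4 = 1.71975
sigma = R_bar / d2 = 1.71975 / 2.847 = 0.6040569
Cp = (USL - LSL)/(6*sigma) = (118.3 - 104.2)/(6*0.6040569) = 3.8904
Cpu = (118.3 - 109.29)/(3*0.6040569) = 4.9719
Cpl = (109.29 - 104.2)/(3*0.6040569) = 2.8088
Cpk = min(Cpu, Cpl) = 2.8088

2.8088


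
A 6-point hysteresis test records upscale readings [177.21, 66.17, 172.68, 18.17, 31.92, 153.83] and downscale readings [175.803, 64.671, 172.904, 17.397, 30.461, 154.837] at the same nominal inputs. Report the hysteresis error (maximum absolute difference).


|177.21 - 175.803| = 1.4070
|66.17 - 64.671| = 1.4990
|172.68 - 172.904| = 0.2240
|18.17 - 17.397| = 0.7730
|31.92 - 30.461| = 1.4590
|153.83 - 154.837| = 1.0070
hysteresis = max(diffs) = 1.4990

1.4990


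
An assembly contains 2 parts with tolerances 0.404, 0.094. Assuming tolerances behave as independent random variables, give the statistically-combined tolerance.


RSS = sqrt(0.404^2 + 0.094^2)
= sqrt(0.172052)
= 0.4148

0.4148


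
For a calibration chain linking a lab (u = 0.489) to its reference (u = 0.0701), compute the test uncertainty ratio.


TUR = u_lab / u_ref
= 0.489 / 0.0701
= 6.9757

6.9757


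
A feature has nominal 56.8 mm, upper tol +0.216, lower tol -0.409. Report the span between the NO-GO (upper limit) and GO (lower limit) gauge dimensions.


GO = nominal - lower_tol (smallest hole = maximum material condition)
GO = 56.8 - 0.409 = 56.391
NO-GO = nominal + upper_tol (largest hole = least material condition)
NO-GO = 56.8 + 0.216 = 57.016
spread = NO-GO - GO = 57.016 - 56.391 = 0.6250

0.6250


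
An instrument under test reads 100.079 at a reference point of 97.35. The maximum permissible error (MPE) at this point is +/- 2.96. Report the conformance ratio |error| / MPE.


e = indication - reference = 100.079 - 97.35 = 2.7290
|e| = 2.7290
ratio = |e| / MPE = 2.7290 / 2.96
ratio = 0.9220

0.9220


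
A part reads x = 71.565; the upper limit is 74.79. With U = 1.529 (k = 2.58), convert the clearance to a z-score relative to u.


u = U / k = 1.529 / 2.58 = 0.59263566
margin = |USL - x| = |74.79 - 71.565| = 3.225
z = margin / u = 3.225 / 0.59263566
z = 5.4418

5.4418


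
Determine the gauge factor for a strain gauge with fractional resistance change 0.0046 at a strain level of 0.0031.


GF = (dR/R) / epsilon
= 0.0046 / 0.0031
= 1.4839

1.4839


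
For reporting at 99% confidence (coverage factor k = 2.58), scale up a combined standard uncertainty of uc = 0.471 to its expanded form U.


U = k * uc
U = 2.58 * 0.471
U = 1.2152

1.2152


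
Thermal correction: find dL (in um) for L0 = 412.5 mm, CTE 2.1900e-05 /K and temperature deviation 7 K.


dL = L * alpha * dT
= 412.5 * 2.1900e-05 * 7
= 0.0632362 mm
dL_um = 0.0632362 * 1000 = 63.2362 um

63.2362


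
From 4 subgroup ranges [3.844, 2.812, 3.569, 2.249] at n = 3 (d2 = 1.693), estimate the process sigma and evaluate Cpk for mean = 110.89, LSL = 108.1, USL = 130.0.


R_bar = (3.844 + 2.812 + 3.569 + 2.249) / 4 = 3.1185
sigma = R_bar / d2 = 3.1185 / 1.693 = 1.8419965
Cp = (USL - LSL)/(6*sigma) = (130.0 - 108.1)/(6*1.8419965) = 1.9815
Cpu = (130.0 - 110.89)/(3*1.8419965) = 3.4582
Cpl = (110.89 - 108.1)/(3*1.8419965) = 0.5049
Cpk = min(Cpu, Cpl) = 0.5049

0.5049


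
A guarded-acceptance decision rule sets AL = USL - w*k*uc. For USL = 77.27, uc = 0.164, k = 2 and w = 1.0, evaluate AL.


U = k * uc = 2 * 0.164 = 0.328
guard band g = w * U = 1.0 * 0.328 = 0.328
AL = USL - g = 77.27 - 0.328
AL = 76.9420

76.9420


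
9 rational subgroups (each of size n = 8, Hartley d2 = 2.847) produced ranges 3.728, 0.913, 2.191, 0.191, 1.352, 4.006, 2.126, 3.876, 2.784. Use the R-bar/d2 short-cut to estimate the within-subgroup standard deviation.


R_bar = (3.728 + 0.913 + 2.191 + 0.191 + 1.352 + 4.006 + 2.126 + 3.876 + 2.784) / 9
R_bar = 21.167 / 9 = 2.3518889
sigma_hat = R_bar / d2 = 2.3518889 / 2.847 = 0.8261

0.8261
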